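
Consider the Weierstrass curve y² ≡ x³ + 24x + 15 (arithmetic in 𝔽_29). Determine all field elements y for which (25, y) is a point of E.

0

x³ + 24x + 15 = 16240 ≡ 0 (mod 29).
Only y = 0 satisfies y² ≡ 0.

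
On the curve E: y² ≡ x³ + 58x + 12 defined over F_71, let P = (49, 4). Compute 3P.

Repeated addition: build up to 3P.
2P: tangent at (49, 4): λ = (3·49² + 58)/(2·4) ≡ 19/8. 8⁻¹ ≡ 9 (mod 71), so λ ≡ 19·9 ≡ 29.
  x = λ² - 49 - 49 = 841 - 98 ≡ 33; y = λ·(49 - 33) - 4 ≡ 34. → (33, 34)
3P: (33, 34) + (49, 4). λ = (4 - 34)/(49 - 33) ≡ 41/16 mod 71. 16⁻¹ ≡ 40 (mod 71), so λ ≡ 7.
  x = λ² - 33 - 49 = 49 - 82 ≡ 38; y = λ·(33 - 38) - 34 ≡ 2. → (38, 2)

(38, 2)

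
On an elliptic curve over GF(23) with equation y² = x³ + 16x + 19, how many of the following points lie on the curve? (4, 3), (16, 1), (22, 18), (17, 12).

(4, 3): 3² ≡ 9, rhs ≡ 9 → on.
(16, 1): 1² ≡ 1, rhs ≡ 1 → on.
(22, 18): 18² ≡ 2, rhs ≡ 2 → on.
(17, 12): 12² ≡ 6, rhs ≡ 6 → on.

4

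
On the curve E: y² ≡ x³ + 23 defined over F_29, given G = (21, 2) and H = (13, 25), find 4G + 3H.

(28, 15)

First 4G:
Repeated addition: build up to 4G.
2G: tangent at (21, 2): λ = (3·21² + 0)/(2·2) ≡ 18/4. 4⁻¹ ≡ 22 (mod 29), so λ ≡ 18·22 ≡ 19.
  x = λ² - 21 - 21 = 361 - 42 ≡ 0; y = λ·(21 - 0) - 2 ≡ 20. → (0, 20)
3G: (0, 20) + (21, 2). λ = (2 - 20)/(21 - 0) ≡ 11/21 mod 29. 21⁻¹ ≡ 18 (mod 29) since 21·18 = 378 ≡ 1, so λ ≡ 24.
  x = λ² - 0 - 21 = 576 - 21 ≡ 4; y = λ·(0 - 4) - 20 ≡ 0. → (4, 0)
4G: (4, 0) + (21, 2). λ = (2 - 0)/(21 - 4) ≡ 2/17 mod 29. 17⁻¹ ≡ 12 (mod 29), so λ ≡ 24.
  x = λ² - 4 - 21 = 576 - 25 ≡ 0; y = λ·(4 - 0) - 0 ≡ 9. → (0, 9)
4G = (0, 9).
Next 3H:
Repeated addition: build up to 3H.
2H: tangent at (13, 25): λ = (3·13² + 0)/(2·25) ≡ 14/21. 21⁻¹ ≡ 18 (mod 29), so λ ≡ 14·18 ≡ 20.
  x = λ² - 13 - 13 = 400 - 26 ≡ 26; y = λ·(13 - 26) - 25 ≡ 5. → (26, 5)
3H: (26, 5) + (13, 25). λ = (25 - 5)/(13 - 26) ≡ 20/16 mod 29. 16⁻¹ ≡ 20 (mod 29), so λ ≡ 23.
  x = λ² - 26 - 13 = 529 - 39 ≡ 26; y = λ·(26 - 26) - 5 ≡ 24. → (26, 24)
3H = (26, 24).
Finally 4G + 3H:
(0, 9) + (26, 24). λ = (24 - 9)/(26 - 0) ≡ 15/26 mod 29. 26⁻¹ ≡ 19 (mod 29) since 26·19 = 494 ≡ 1, so λ ≡ 24.
  x = λ² - 0 - 26 = 576 - 26 ≡ 28; y = λ·(0 - 28) - 9 ≡ 15. → (28, 15)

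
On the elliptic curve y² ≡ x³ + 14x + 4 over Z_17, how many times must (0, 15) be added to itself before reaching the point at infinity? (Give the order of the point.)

5

2P: tangent at (0, 15): λ = (3·0² + 14)/(2·15) ≡ 14/13. 13⁻¹ ≡ 4 (mod 17), so λ ≡ 14·4 ≡ 5.
  x = λ² - 0 - 0 = 25 - 0 ≡ 8; y = λ·(0 - 8) - 15 ≡ 13. → (8, 13)
3P: (8, 13) + (0, 15). λ = (15 - 13)/(0 - 8) ≡ 2/9 mod 17. 9⁻¹ ≡ 2 (mod 17), so λ ≡ 4.
  x = λ² - 8 - 0 = 16 - 8 ≡ 8; y = λ·(8 - 8) - 13 ≡ 4. → (8, 4)
4P: (8, 4) + (0, 15). λ = (15 - 4)/(0 - 8) ≡ 11/9 mod 17. 9⁻¹ ≡ 2 (mod 17) since 9·2 = 18 ≡ 1, so λ ≡ 5.
  x = λ² - 8 - 0 = 25 - 8 ≡ 0; y = λ·(8 - 0) - 4 ≡ 2. → (0, 2)
5P: (0, 2) + (0, 15): same x and y₁ ≡ -y₂, so the sum is the point at infinity.
5P = the point at infinity, so the order is 5.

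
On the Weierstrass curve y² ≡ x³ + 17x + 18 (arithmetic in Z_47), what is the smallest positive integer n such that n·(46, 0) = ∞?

2

2P: (46, 0) + (46, 0): same x and y₁ ≡ -y₂, so the sum is ∞.
2P = ∞, so the order is 2.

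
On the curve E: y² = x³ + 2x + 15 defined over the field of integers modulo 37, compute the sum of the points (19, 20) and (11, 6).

(17, 2)

(19, 20) + (11, 6). λ = (6 - 20)/(11 - 19) ≡ 23/29 mod 37. 29⁻¹ ≡ 23 (mod 37) since 29·23 = 667 ≡ 1, so λ ≡ 11.
  x = λ² - 19 - 11 = 121 - 30 ≡ 17; y = λ·(19 - 17) - 20 ≡ 2. → (17, 2)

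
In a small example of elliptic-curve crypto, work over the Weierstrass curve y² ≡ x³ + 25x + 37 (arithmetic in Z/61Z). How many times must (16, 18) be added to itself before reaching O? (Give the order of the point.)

2P: tangent at (16, 18): λ = (3·16² + 25)/(2·18) ≡ 0/36. 36⁻¹ ≡ 39 (mod 61) since 36·39 = 1404 ≡ 1, so λ ≡ 0·39 ≡ 0.
  x = λ² - 16 - 16 = 0 - 32 ≡ 29; y = λ·(16 - 29) - 18 ≡ 43. → (29, 43)
3P: (29, 43) + (16, 18). λ = (18 - 43)/(16 - 29) ≡ 36/48 mod 61. 48⁻¹ ≡ 14 (mod 61), so λ ≡ 16.
  x = λ² - 29 - 16 = 256 - 45 ≡ 28; y = λ·(29 - 28) - 43 ≡ 34. → (28, 34)
4P: (28, 34) + (16, 18). λ = (18 - 34)/(16 - 28) ≡ 45/49 mod 61. 49⁻¹ ≡ 5 (mod 61), so λ ≡ 42.
  x = λ² - 28 - 16 = 1764 - 44 ≡ 12; y = λ·(28 - 12) - 34 ≡ 28. → (12, 28)
5P: (12, 28) + (16, 18). λ = (18 - 28)/(16 - 12) ≡ 51/4 mod 61. 4⁻¹ ≡ 46 (mod 61) since 4·46 = 184 ≡ 1, so λ ≡ 28.
  x = λ² - 12 - 16 = 784 - 28 ≡ 24; y = λ·(12 - 24) - 28 ≡ 2. → (24, 2)
6P: (24, 2) + (16, 18). λ = (18 - 2)/(16 - 24) ≡ 16/53 mod 61. 53⁻¹ ≡ 38 (mod 61) since 53·38 = 2014 ≡ 1, so λ ≡ 59.
  x = λ² - 24 - 16 = 3481 - 40 ≡ 25; y = λ·(24 - 25) - 2 ≡ 0. → (25, 0)
7P: (25, 0) + (16, 18). λ = (18 - 0)/(16 - 25) ≡ 18/52 mod 61. 52⁻¹ ≡ 27 (mod 61), so λ ≡ 59.
  x = λ² - 25 - 16 = 3481 - 41 ≡ 24; y = λ·(25 - 24) - 0 ≡ 59. → (24, 59)
8P: (24, 59) + (16, 18). λ = (18 - 59)/(16 - 24) ≡ 20/53 mod 61. 53⁻¹ ≡ 38 (mod 61), so λ ≡ 28.
  x = λ² - 24 - 16 = 784 - 40 ≡ 12; y = λ·(24 - 12) - 59 ≡ 33. → (12, 33)
9P: (12, 33) + (16, 18). λ = (18 - 33)/(16 - 12) ≡ 46/4 mod 61. 4⁻¹ ≡ 46 (mod 61) since 4·46 = 184 ≡ 1, so λ ≡ 42.
  x = λ² - 12 - 16 = 1764 - 28 ≡ 28; y = λ·(12 - 28) - 33 ≡ 27. → (28, 27)
10P: (28, 27) + (16, 18). λ = (18 - 27)/(16 - 28) ≡ 52/49 mod 61. 49⁻¹ ≡ 5 (mod 61), so λ ≡ 16.
  x = λ² - 28 - 16 = 256 - 44 ≡ 29; y = λ·(28 - 29) - 27 ≡ 18. → (29, 18)
11P: (29, 18) + (16, 18). λ = (18 - 18)/(16 - 29) ≡ 0/48 mod 61. 48⁻¹ ≡ 14 (mod 61) since 48·14 = 672 ≡ 1, so λ ≡ 0.
  x = λ² - 29 - 16 = 0 - 45 ≡ 16; y = λ·(29 - 16) - 18 ≡ 43. → (16, 43)
12P: (16, 43) + (16, 18): same x and y₁ ≡ -y₂, so the sum is O.
12P = O, so the order is 12.

12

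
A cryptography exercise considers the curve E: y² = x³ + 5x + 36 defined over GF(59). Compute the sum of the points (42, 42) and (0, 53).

(46, 4)

(42, 42) + (0, 53). λ = (53 - 42)/(0 - 42) ≡ 11/17 mod 59. 17⁻¹ ≡ 7 (mod 59) since 17·7 = 119 ≡ 1, so λ ≡ 18.
  x = λ² - 42 - 0 = 324 - 42 ≡ 46; y = λ·(42 - 46) - 42 ≡ 4. → (46, 4)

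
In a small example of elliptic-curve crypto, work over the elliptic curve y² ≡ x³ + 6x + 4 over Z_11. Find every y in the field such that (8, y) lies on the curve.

5, 6

x³ + 6x + 4 = 564 ≡ 3 (mod 11).
Square roots of 3 mod 11: 5 and 6 (since 5² = 25 ≡ 3).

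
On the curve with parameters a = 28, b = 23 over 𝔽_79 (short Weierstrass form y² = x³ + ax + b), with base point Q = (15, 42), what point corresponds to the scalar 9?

(78, 51)

Repeated addition: build up to 9Q.
2Q: tangent at (15, 42): λ = (3·15² + 28)/(2·42) ≡ 71/5. 5⁻¹ ≡ 16 (mod 79), so λ ≡ 71·16 ≡ 30.
  x = λ² - 15 - 15 = 900 - 30 ≡ 1; y = λ·(15 - 1) - 42 ≡ 62. → (1, 62)
3Q: (1, 62) + (15, 42). λ = (42 - 62)/(15 - 1) ≡ 59/14 mod 79. 14⁻¹ ≡ 17 (mod 79), so λ ≡ 55.
  x = λ² - 1 - 15 = 3025 - 16 ≡ 7; y = λ·(1 - 7) - 62 ≡ 3. → (7, 3)
4Q: (7, 3) + (15, 42). λ = (42 - 3)/(15 - 7) ≡ 39/8 mod 79. 8⁻¹ ≡ 10 (mod 79) since 8·10 = 80 ≡ 1, so λ ≡ 74.
  x = λ² - 7 - 15 = 5476 - 22 ≡ 3; y = λ·(7 - 3) - 3 ≡ 56. → (3, 56)
5Q: (3, 56) + (15, 42). λ = (42 - 56)/(15 - 3) ≡ 65/12 mod 79. 12⁻¹ ≡ 33 (mod 79), so λ ≡ 12.
  x = λ² - 3 - 15 = 144 - 18 ≡ 47; y = λ·(3 - 47) - 56 ≡ 48. → (47, 48)
6Q: (47, 48) + (15, 42). λ = (42 - 48)/(15 - 47) ≡ 73/47 mod 79. 47⁻¹ ≡ 37 (mod 79), so λ ≡ 15.
  x = λ² - 47 - 15 = 225 - 62 ≡ 5; y = λ·(47 - 5) - 48 ≡ 29. → (5, 29)
7Q: (5, 29) + (15, 42). λ = (42 - 29)/(15 - 5) ≡ 13/10 mod 79. 10⁻¹ ≡ 8 (mod 79), so λ ≡ 25.
  x = λ² - 5 - 15 = 625 - 20 ≡ 52; y = λ·(5 - 52) - 29 ≡ 60. → (52, 60)
8Q: (52, 60) + (15, 42). λ = (42 - 60)/(15 - 52) ≡ 61/42 mod 79. 42⁻¹ ≡ 32 (mod 79), so λ ≡ 56.
  x = λ² - 52 - 15 = 3136 - 67 ≡ 67; y = λ·(52 - 67) - 60 ≡ 48. → (67, 48)
9Q: (67, 48) + (15, 42). λ = (42 - 48)/(15 - 67) ≡ 73/27 mod 79. 27⁻¹ ≡ 41 (mod 79) since 27·41 = 1107 ≡ 1, so λ ≡ 70.
  x = λ² - 67 - 15 = 4900 - 82 ≡ 78; y = λ·(67 - 78) - 48 ≡ 51. → (78, 51)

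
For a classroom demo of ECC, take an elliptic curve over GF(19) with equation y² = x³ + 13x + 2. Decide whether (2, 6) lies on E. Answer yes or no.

yes

y² = 6² ≡ 17; x³ + 13x + 2 = 36 ≡ 17 (mod 19). 17 = 17.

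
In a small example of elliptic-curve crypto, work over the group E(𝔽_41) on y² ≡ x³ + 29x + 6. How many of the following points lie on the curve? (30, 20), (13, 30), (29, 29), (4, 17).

(30, 20): 20² ≡ 31, rhs ≡ 37 → off.
(13, 30): 30² ≡ 39, rhs ≡ 38 → off.
(29, 29): 29² ≡ 21, rhs ≡ 21 → on.
(4, 17): 17² ≡ 2, rhs ≡ 22 → off.

1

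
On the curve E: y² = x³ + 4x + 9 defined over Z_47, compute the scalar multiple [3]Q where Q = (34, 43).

(23, 1)

Repeated addition: build up to 3Q.
2Q: tangent at (34, 43): λ = (3·34² + 4)/(2·43) ≡ 41/39. 39⁻¹ ≡ 41 (mod 47) since 39·41 = 1599 ≡ 1, so λ ≡ 41·41 ≡ 36.
  x = λ² - 34 - 34 = 1296 - 68 ≡ 6; y = λ·(34 - 6) - 43 ≡ 25. → (6, 25)
3Q: (6, 25) + (34, 43). λ = (43 - 25)/(34 - 6) ≡ 18/28 mod 47. 28⁻¹ ≡ 42 (mod 47) since 28·42 = 1176 ≡ 1, so λ ≡ 4.
  x = λ² - 6 - 34 = 16 - 40 ≡ 23; y = λ·(6 - 23) - 25 ≡ 1. → (23, 1)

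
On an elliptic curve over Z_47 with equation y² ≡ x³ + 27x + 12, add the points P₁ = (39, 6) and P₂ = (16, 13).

(0, 23)

(39, 6) + (16, 13). λ = (13 - 6)/(16 - 39) ≡ 7/24 mod 47. 24⁻¹ ≡ 2 (mod 47) since 24·2 = 48 ≡ 1, so λ ≡ 14.
  x = λ² - 39 - 16 = 196 - 55 ≡ 0; y = λ·(39 - 0) - 6 ≡ 23. → (0, 23)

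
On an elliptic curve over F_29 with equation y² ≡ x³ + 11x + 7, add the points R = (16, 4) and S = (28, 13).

(16, 4) + (28, 13). λ = (13 - 4)/(28 - 16) ≡ 9/12 mod 29. 12⁻¹ ≡ 17 (mod 29), so λ ≡ 8.
  x = λ² - 16 - 28 = 64 - 44 ≡ 20; y = λ·(16 - 20) - 4 ≡ 22. → (20, 22)

(20, 22)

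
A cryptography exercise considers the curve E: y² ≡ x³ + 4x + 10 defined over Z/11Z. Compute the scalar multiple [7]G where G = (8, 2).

(9, 4)

Double-and-add on 7 = (111)₂. Start with G = (8, 2) for the leading 1-bit.
double: tangent at (8, 2): λ = (3·8² + 4)/(2·2) ≡ 9/4. 4⁻¹ ≡ 3 (mod 11) since 4·3 = 12 ≡ 1, so λ ≡ 9·3 ≡ 5.
  x = λ² - 8 - 8 = 25 - 16 ≡ 9; y = λ·(8 - 9) - 2 ≡ 4. → (9, 4)
add G: (9, 4) + (8, 2). λ = (2 - 4)/(8 - 9) ≡ 9/10 mod 11. 10⁻¹ ≡ 10 (mod 11), so λ ≡ 2.
  x = λ² - 9 - 8 = 4 - 17 ≡ 9; y = λ·(9 - 9) - 4 ≡ 7. → (9, 7)
double: tangent at (9, 7): λ = (3·9² + 4)/(2·7) ≡ 5/3. 3⁻¹ ≡ 4 (mod 11) since 3·4 = 12 ≡ 1, so λ ≡ 5·4 ≡ 9.
  x = λ² - 9 - 9 = 81 - 18 ≡ 8; y = λ·(9 - 8) - 7 ≡ 2. → (8, 2)
add G: tangent at (8, 2): λ = (3·8² + 4)/(2·2) ≡ 9/4. 4⁻¹ ≡ 3 (mod 11) since 4·3 = 12 ≡ 1, so λ ≡ 9·3 ≡ 5.
  x = λ² - 8 - 8 = 25 - 16 ≡ 9; y = λ·(8 - 9) - 2 ≡ 4. → (9, 4)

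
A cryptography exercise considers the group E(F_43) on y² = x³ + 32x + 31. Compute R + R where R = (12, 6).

tangent at (12, 6): λ = (3·12² + 32)/(2·6) ≡ 34/12. 12⁻¹ ≡ 18 (mod 43) since 12·18 = 216 ≡ 1, so λ ≡ 34·18 ≡ 10.
  x = λ² - 12 - 12 = 100 - 24 ≡ 33; y = λ·(12 - 33) - 6 ≡ 42. → (33, 42)

(33, 42)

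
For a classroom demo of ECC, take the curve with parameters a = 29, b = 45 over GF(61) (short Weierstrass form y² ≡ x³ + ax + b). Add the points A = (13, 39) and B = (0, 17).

(13, 39) + (0, 17). λ = (17 - 39)/(0 - 13) ≡ 39/48 mod 61. 48⁻¹ ≡ 14 (mod 61), so λ ≡ 58.
  x = λ² - 13 - 0 = 3364 - 13 ≡ 57; y = λ·(13 - 57) - 39 ≡ 32. → (57, 32)

(57, 32)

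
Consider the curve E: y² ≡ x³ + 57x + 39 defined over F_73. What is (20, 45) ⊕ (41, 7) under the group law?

(31, 34)

(20, 45) + (41, 7). λ = (7 - 45)/(41 - 20) ≡ 35/21 mod 73. 21⁻¹ ≡ 7 (mod 73), so λ ≡ 26.
  x = λ² - 20 - 41 = 676 - 61 ≡ 31; y = λ·(20 - 31) - 45 ≡ 34. → (31, 34)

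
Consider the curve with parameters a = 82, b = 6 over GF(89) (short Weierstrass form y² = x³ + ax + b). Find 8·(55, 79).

(6, 25)

Write Q = (55, 79).
Double-and-add on 8 = (1000)₂. Start with Q = (55, 79) for the leading 1-bit.
double: tangent at (55, 79): λ = (3·55² + 82)/(2·79) ≡ 79/69. 69⁻¹ ≡ 40 (mod 89) since 69·40 = 2760 ≡ 1, so λ ≡ 79·40 ≡ 45.
  x = λ² - 55 - 55 = 2025 - 110 ≡ 46; y = λ·(55 - 46) - 79 ≡ 59. → (46, 59)
double: tangent at (46, 59): λ = (3·46² + 82)/(2·59) ≡ 22/29. 29⁻¹ ≡ 43 (mod 89), so λ ≡ 22·43 ≡ 56.
  x = λ² - 46 - 46 = 3136 - 92 ≡ 18; y = λ·(46 - 18) - 59 ≡ 85. → (18, 85)
double: tangent at (18, 85): λ = (3·18² + 82)/(2·85) ≡ 75/81. 81⁻¹ ≡ 11 (mod 89) since 81·11 = 891 ≡ 1, so λ ≡ 75·11 ≡ 24.
  x = λ² - 18 - 18 = 576 - 36 ≡ 6; y = λ·(18 - 6) - 85 ≡ 25. → (6, 25)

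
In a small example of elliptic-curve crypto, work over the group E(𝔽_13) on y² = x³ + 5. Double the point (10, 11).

(2, 0)

tangent at (10, 11): λ = (3·10² + 0)/(2·11) ≡ 1/9. 9⁻¹ ≡ 3 (mod 13), so λ ≡ 1·3 ≡ 3.
  x = λ² - 10 - 10 = 9 - 20 ≡ 2; y = λ·(10 - 2) - 11 ≡ 0. → (2, 0)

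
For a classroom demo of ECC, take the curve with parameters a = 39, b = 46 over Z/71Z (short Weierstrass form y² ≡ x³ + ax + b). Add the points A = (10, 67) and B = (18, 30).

(10, 67) + (18, 30). λ = (30 - 67)/(18 - 10) ≡ 34/8 mod 71. 8⁻¹ ≡ 9 (mod 71) since 8·9 = 72 ≡ 1, so λ ≡ 22.
  x = λ² - 10 - 18 = 484 - 28 ≡ 30; y = λ·(10 - 30) - 67 ≡ 61. → (30, 61)

(30, 61)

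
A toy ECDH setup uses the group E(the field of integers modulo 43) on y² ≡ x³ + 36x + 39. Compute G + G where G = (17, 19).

(9, 24)

tangent at (17, 19): λ = (3·17² + 36)/(2·19) ≡ 0/38. 38⁻¹ ≡ 17 (mod 43), so λ ≡ 0·17 ≡ 0.
  x = λ² - 17 - 17 = 0 - 34 ≡ 9; y = λ·(17 - 9) - 19 ≡ 24. → (9, 24)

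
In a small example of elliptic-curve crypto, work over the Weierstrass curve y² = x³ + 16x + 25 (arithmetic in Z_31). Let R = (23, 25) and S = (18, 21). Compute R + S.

(8, 18)

(23, 25) + (18, 21). λ = (21 - 25)/(18 - 23) ≡ 27/26 mod 31. 26⁻¹ ≡ 6 (mod 31), so λ ≡ 7.
  x = λ² - 23 - 18 = 49 - 41 ≡ 8; y = λ·(23 - 8) - 25 ≡ 18. → (8, 18)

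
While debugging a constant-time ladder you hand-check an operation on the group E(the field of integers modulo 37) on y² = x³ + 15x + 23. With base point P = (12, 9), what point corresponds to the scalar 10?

(12, 9)

Repeated addition: build up to 10P.
2P: tangent at (12, 9): λ = (3·12² + 15)/(2·9) ≡ 3/18. 18⁻¹ ≡ 35 (mod 37) since 18·35 = 630 ≡ 1, so λ ≡ 3·35 ≡ 31.
  x = λ² - 12 - 12 = 961 - 24 ≡ 12; y = λ·(12 - 12) - 9 ≡ 28. → (12, 28)
3P: (12, 28) + (12, 9): same x and y₁ ≡ -y₂, so the sum is 𝒪.
4P: 𝒪 + (12, 9) = (12, 9) (identity).
5P: tangent at (12, 9): λ = (3·12² + 15)/(2·9) ≡ 3/18. 18⁻¹ ≡ 35 (mod 37) since 18·35 = 630 ≡ 1, so λ ≡ 3·35 ≡ 31.
  x = λ² - 12 - 12 = 961 - 24 ≡ 12; y = λ·(12 - 12) - 9 ≡ 28. → (12, 28)
6P: (12, 28) + (12, 9): same x and y₁ ≡ -y₂, so the sum is 𝒪.
7P: 𝒪 + (12, 9) = (12, 9) (identity).
8P: tangent at (12, 9): λ = (3·12² + 15)/(2·9) ≡ 3/18. 18⁻¹ ≡ 35 (mod 37), so λ ≡ 3·35 ≡ 31.
  x = λ² - 12 - 12 = 961 - 24 ≡ 12; y = λ·(12 - 12) - 9 ≡ 28. → (12, 28)
9P: (12, 28) + (12, 9): same x and y₁ ≡ -y₂, so the sum is 𝒪.
10P: 𝒪 + (12, 9) = (12, 9) (identity).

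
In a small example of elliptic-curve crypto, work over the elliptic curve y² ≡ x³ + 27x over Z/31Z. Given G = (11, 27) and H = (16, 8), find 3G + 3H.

First 3G:
Repeated addition: build up to 3G.
2G: tangent at (11, 27): λ = (3·11² + 27)/(2·27) ≡ 18/23. 23⁻¹ ≡ 27 (mod 31), so λ ≡ 18·27 ≡ 21.
  x = λ² - 11 - 11 = 441 - 22 ≡ 16; y = λ·(11 - 16) - 27 ≡ 23. → (16, 23)
3G: (16, 23) + (11, 27). λ = (27 - 23)/(11 - 16) ≡ 4/26 mod 31. 26⁻¹ ≡ 6 (mod 31), so λ ≡ 24.
  x = λ² - 16 - 11 = 576 - 27 ≡ 22; y = λ·(16 - 22) - 23 ≡ 19. → (22, 19)
3G = (22, 19).
Next 3H:
Repeated addition: build up to 3H.
2H: tangent at (16, 8): λ = (3·16² + 27)/(2·8) ≡ 20/16. 16⁻¹ ≡ 2 (mod 31) since 16·2 = 32 ≡ 1, so λ ≡ 20·2 ≡ 9.
  x = λ² - 16 - 16 = 81 - 32 ≡ 18; y = λ·(16 - 18) - 8 ≡ 5. → (18, 5)
3H: (18, 5) + (16, 8). λ = (8 - 5)/(16 - 18) ≡ 3/29 mod 31. 29⁻¹ ≡ 15 (mod 31), so λ ≡ 14.
  x = λ² - 18 - 16 = 196 - 34 ≡ 7; y = λ·(18 - 7) - 5 ≡ 25. → (7, 25)
3H = (7, 25).
Finally 3G + 3H:
(22, 19) + (7, 25). λ = (25 - 19)/(7 - 22) ≡ 6/16 mod 31. 16⁻¹ ≡ 2 (mod 31) since 16·2 = 32 ≡ 1, so λ ≡ 12.
  x = λ² - 22 - 7 = 144 - 29 ≡ 22; y = λ·(22 - 22) - 19 ≡ 12. → (22, 12)

(22, 12)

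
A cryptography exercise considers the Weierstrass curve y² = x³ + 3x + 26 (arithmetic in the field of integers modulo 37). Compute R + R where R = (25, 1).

tangent at (25, 1): λ = (3·25² + 3)/(2·1) ≡ 28/2. 2⁻¹ ≡ 19 (mod 37) since 2·19 = 38 ≡ 1, so λ ≡ 28·19 ≡ 14.
  x = λ² - 25 - 25 = 196 - 50 ≡ 35; y = λ·(25 - 35) - 1 ≡ 7. → (35, 7)

(35, 7)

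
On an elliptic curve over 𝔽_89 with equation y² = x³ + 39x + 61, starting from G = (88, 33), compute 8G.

Double-and-add on 8 = (1000)₂. Start with G = (88, 33) for the leading 1-bit.
double: tangent at (88, 33): λ = (3·88² + 39)/(2·33) ≡ 42/66. 66⁻¹ ≡ 58 (mod 89) since 66·58 = 3828 ≡ 1, so λ ≡ 42·58 ≡ 33.
  x = λ² - 88 - 88 = 1089 - 176 ≡ 23; y = λ·(88 - 23) - 33 ≡ 65. → (23, 65)
double: tangent at (23, 65): λ = (3·23² + 39)/(2·65) ≡ 24/41. 41⁻¹ ≡ 76 (mod 89) since 41·76 = 3116 ≡ 1, so λ ≡ 24·76 ≡ 44.
  x = λ² - 23 - 23 = 1936 - 46 ≡ 21; y = λ·(23 - 21) - 65 ≡ 23. → (21, 23)
double: tangent at (21, 23): λ = (3·21² + 39)/(2·23) ≡ 27/46. 46⁻¹ ≡ 60 (mod 89), so λ ≡ 27·60 ≡ 18.
  x = λ² - 21 - 21 = 324 - 42 ≡ 15; y = λ·(21 - 15) - 23 ≡ 85. → (15, 85)

(15, 85)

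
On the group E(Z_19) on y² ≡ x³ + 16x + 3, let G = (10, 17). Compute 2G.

tangent at (10, 17): λ = (3·10² + 16)/(2·17) ≡ 12/15. 15⁻¹ ≡ 14 (mod 19), so λ ≡ 12·14 ≡ 16.
  x = λ² - 10 - 10 = 256 - 20 ≡ 8; y = λ·(10 - 8) - 17 ≡ 15. → (8, 15)

(8, 15)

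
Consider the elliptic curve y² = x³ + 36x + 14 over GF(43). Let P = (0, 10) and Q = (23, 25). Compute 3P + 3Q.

(6, 39)

First 3P:
Repeated addition: build up to 3P.
2P: tangent at (0, 10): λ = (3·0² + 36)/(2·10) ≡ 36/20. 20⁻¹ ≡ 28 (mod 43) since 20·28 = 560 ≡ 1, so λ ≡ 36·28 ≡ 19.
  x = λ² - 0 - 0 = 361 - 0 ≡ 17; y = λ·(0 - 17) - 10 ≡ 11. → (17, 11)
3P: (17, 11) + (0, 10). λ = (10 - 11)/(0 - 17) ≡ 42/26 mod 43. 26⁻¹ ≡ 5 (mod 43), so λ ≡ 38.
  x = λ² - 17 - 0 = 1444 - 17 ≡ 8; y = λ·(17 - 8) - 11 ≡ 30. → (8, 30)
3P = (8, 30).
Next 3Q:
Repeated addition: build up to 3Q.
2Q: tangent at (23, 25): λ = (3·23² + 36)/(2·25) ≡ 32/7. 7⁻¹ ≡ 37 (mod 43) since 7·37 = 259 ≡ 1, so λ ≡ 32·37 ≡ 23.
  x = λ² - 23 - 23 = 529 - 46 ≡ 10; y = λ·(23 - 10) - 25 ≡ 16. → (10, 16)
3Q: (10, 16) + (23, 25). λ = (25 - 16)/(23 - 10) ≡ 9/13 mod 43. 13⁻¹ ≡ 10 (mod 43), so λ ≡ 4.
  x = λ² - 10 - 23 = 16 - 33 ≡ 26; y = λ·(10 - 26) - 16 ≡ 6. → (26, 6)
3Q = (26, 6).
Finally 3P + 3Q:
(8, 30) + (26, 6). λ = (6 - 30)/(26 - 8) ≡ 19/18 mod 43. 18⁻¹ ≡ 12 (mod 43), so λ ≡ 13.
  x = λ² - 8 - 26 = 169 - 34 ≡ 6; y = λ·(8 - 6) - 30 ≡ 39. → (6, 39)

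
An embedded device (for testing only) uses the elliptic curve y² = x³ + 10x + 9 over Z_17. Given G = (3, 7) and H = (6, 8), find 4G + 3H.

(10, 15)

First 4G:
Double-and-add on 4 = (100)₂. Start with G = (3, 7) for the leading 1-bit.
double: tangent at (3, 7): λ = (3·3² + 10)/(2·7) ≡ 3/14. 14⁻¹ ≡ 11 (mod 17) since 14·11 = 154 ≡ 1, so λ ≡ 3·11 ≡ 16.
  x = λ² - 3 - 3 = 256 - 6 ≡ 12; y = λ·(3 - 12) - 7 ≡ 2. → (12, 2)
double: tangent at (12, 2): λ = (3·12² + 10)/(2·2) ≡ 0/4. 4⁻¹ ≡ 13 (mod 17), so λ ≡ 0·13 ≡ 0.
  x = λ² - 12 - 12 = 0 - 24 ≡ 10; y = λ·(12 - 10) - 2 ≡ 15. → (10, 15)
4G = (10, 15).
Next 3H:
Repeated addition: build up to 3H.
2H: tangent at (6, 8): λ = (3·6² + 10)/(2·8) ≡ 16/16. 16⁻¹ ≡ 16 (mod 17), so λ ≡ 16·16 ≡ 1.
  x = λ² - 6 - 6 = 1 - 12 ≡ 6; y = λ·(6 - 6) - 8 ≡ 9. → (6, 9)
3H: (6, 9) + (6, 8): same x and y₁ ≡ -y₂, so the sum is ∞.
3H = ∞.
Finally 4G + 3H:
(10, 15) + ∞ = (10, 15) (identity).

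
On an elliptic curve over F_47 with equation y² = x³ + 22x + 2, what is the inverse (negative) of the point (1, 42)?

(1, 5)

-(1, 42) = (1, -42 mod 47) = (1, 5).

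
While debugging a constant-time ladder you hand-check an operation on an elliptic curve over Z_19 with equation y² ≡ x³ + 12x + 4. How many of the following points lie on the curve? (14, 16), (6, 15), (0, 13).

1

(14, 16): 16² ≡ 9, rhs ≡ 9 → on.
(6, 15): 15² ≡ 16, rhs ≡ 7 → off.
(0, 13): 13² ≡ 17, rhs ≡ 4 → off.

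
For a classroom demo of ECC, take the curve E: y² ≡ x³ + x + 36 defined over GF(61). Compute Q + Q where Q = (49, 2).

tangent at (49, 2): λ = (3·49² + 1)/(2·2) ≡ 6/4. 4⁻¹ ≡ 46 (mod 61), so λ ≡ 6·46 ≡ 32.
  x = λ² - 49 - 49 = 1024 - 98 ≡ 11; y = λ·(49 - 11) - 2 ≡ 55. → (11, 55)

(11, 55)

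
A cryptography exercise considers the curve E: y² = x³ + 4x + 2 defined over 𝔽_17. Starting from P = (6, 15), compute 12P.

Double-and-add on 12 = (1100)₂. Start with P = (6, 15) for the leading 1-bit.
double: tangent at (6, 15): λ = (3·6² + 4)/(2·15) ≡ 10/13. 13⁻¹ ≡ 4 (mod 17), so λ ≡ 10·4 ≡ 6.
  x = λ² - 6 - 6 = 36 - 12 ≡ 7; y = λ·(6 - 7) - 15 ≡ 13. → (7, 13)
add P: (7, 13) + (6, 15). λ = (15 - 13)/(6 - 7) ≡ 2/16 mod 17. 16⁻¹ ≡ 16 (mod 17) since 16·16 = 256 ≡ 1, so λ ≡ 15.
  x = λ² - 7 - 6 = 225 - 13 ≡ 8; y = λ·(7 - 8) - 13 ≡ 6. → (8, 6)
double: tangent at (8, 6): λ = (3·8² + 4)/(2·6) ≡ 9/12. 12⁻¹ ≡ 10 (mod 17) since 12·10 = 120 ≡ 1, so λ ≡ 9·10 ≡ 5.
  x = λ² - 8 - 8 = 25 - 16 ≡ 9; y = λ·(8 - 9) - 6 ≡ 6. → (9, 6)
double: tangent at (9, 6): λ = (3·9² + 4)/(2·6) ≡ 9/12. 12⁻¹ ≡ 10 (mod 17) since 12·10 = 120 ≡ 1, so λ ≡ 9·10 ≡ 5.
  x = λ² - 9 - 9 = 25 - 18 ≡ 7; y = λ·(9 - 7) - 6 ≡ 4. → (7, 4)

(7, 4)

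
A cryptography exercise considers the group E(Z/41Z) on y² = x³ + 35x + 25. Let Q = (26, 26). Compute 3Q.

Repeated addition: build up to 3Q.
2Q: tangent at (26, 26): λ = (3·26² + 35)/(2·26) ≡ 13/11. 11⁻¹ ≡ 15 (mod 41) since 11·15 = 165 ≡ 1, so λ ≡ 13·15 ≡ 31.
  x = λ² - 26 - 26 = 961 - 52 ≡ 7; y = λ·(26 - 7) - 26 ≡ 30. → (7, 30)
3Q: (7, 30) + (26, 26). λ = (26 - 30)/(26 - 7) ≡ 37/19 mod 41. 19⁻¹ ≡ 13 (mod 41), so λ ≡ 30.
  x = λ² - 7 - 26 = 900 - 33 ≡ 6; y = λ·(7 - 6) - 30 ≡ 0. → (6, 0)

(6, 0)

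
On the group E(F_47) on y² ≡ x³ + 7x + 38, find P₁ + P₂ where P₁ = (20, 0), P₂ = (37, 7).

(20, 0) + (37, 7). λ = (7 - 0)/(37 - 20) ≡ 7/17 mod 47. 17⁻¹ ≡ 36 (mod 47), so λ ≡ 17.
  x = λ² - 20 - 37 = 289 - 57 ≡ 44; y = λ·(20 - 44) - 0 ≡ 15. → (44, 15)

(44, 15)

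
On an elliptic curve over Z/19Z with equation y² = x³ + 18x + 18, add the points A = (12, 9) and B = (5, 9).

(12, 9) + (5, 9). λ = (9 - 9)/(5 - 12) ≡ 0/12 mod 19. 12⁻¹ ≡ 8 (mod 19), so λ ≡ 0.
  x = λ² - 12 - 5 = 0 - 17 ≡ 2; y = λ·(12 - 2) - 9 ≡ 10. → (2, 10)

(2, 10)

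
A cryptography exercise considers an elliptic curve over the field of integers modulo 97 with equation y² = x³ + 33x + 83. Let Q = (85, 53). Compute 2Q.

tangent at (85, 53): λ = (3·85² + 33)/(2·53) ≡ 77/9. 9⁻¹ ≡ 54 (mod 97) since 9·54 = 486 ≡ 1, so λ ≡ 77·54 ≡ 84.
  x = λ² - 85 - 85 = 7056 - 170 ≡ 96; y = λ·(85 - 96) - 53 ≡ 90. → (96, 90)

(96, 90)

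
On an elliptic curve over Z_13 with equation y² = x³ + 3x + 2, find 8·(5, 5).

Write G = (5, 5).
Repeated addition: build up to 8G.
2G: tangent at (5, 5): λ = (3·5² + 3)/(2·5) ≡ 0/10. 10⁻¹ ≡ 4 (mod 13), so λ ≡ 0·4 ≡ 0.
  x = λ² - 5 - 5 = 0 - 10 ≡ 3; y = λ·(5 - 3) - 5 ≡ 8. → (3, 8)
3G: (3, 8) + (5, 5). λ = (5 - 8)/(5 - 3) ≡ 10/2 mod 13. 2⁻¹ ≡ 7 (mod 13), so λ ≡ 5.
  x = λ² - 3 - 5 = 25 - 8 ≡ 4; y = λ·(3 - 4) - 8 ≡ 0. → (4, 0)
4G: (4, 0) + (5, 5). λ = (5 - 0)/(5 - 4) ≡ 5/1 mod 13. 1⁻¹ ≡ 1 (mod 13), so λ ≡ 5.
  x = λ² - 4 - 5 = 25 - 9 ≡ 3; y = λ·(4 - 3) - 0 ≡ 5. → (3, 5)
5G: (3, 5) + (5, 5). λ = (5 - 5)/(5 - 3) ≡ 0/2 mod 13. 2⁻¹ ≡ 7 (mod 13), so λ ≡ 0.
  x = λ² - 3 - 5 = 0 - 8 ≡ 5; y = λ·(3 - 5) - 5 ≡ 8. → (5, 8)
6G: (5, 8) + (5, 5): same x and y₁ ≡ -y₂, so the sum is 𝒪.
7G: 𝒪 + (5, 5) = (5, 5) (identity).
8G: tangent at (5, 5): λ = (3·5² + 3)/(2·5) ≡ 0/10. 10⁻¹ ≡ 4 (mod 13) since 10·4 = 40 ≡ 1, so λ ≡ 0·4 ≡ 0.
  x = λ² - 5 - 5 = 0 - 10 ≡ 3; y = λ·(5 - 3) - 5 ≡ 8. → (3, 8)

(3, 8)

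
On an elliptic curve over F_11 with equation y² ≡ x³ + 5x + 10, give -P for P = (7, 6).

(7, 5)

-(7, 6) = (7, -6 mod 11) = (7, 5).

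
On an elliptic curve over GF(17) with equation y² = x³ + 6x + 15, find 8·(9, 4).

Write P = (9, 4).
Repeated addition: build up to 8P.
2P: tangent at (9, 4): λ = (3·9² + 6)/(2·4) ≡ 11/8. 8⁻¹ ≡ 15 (mod 17), so λ ≡ 11·15 ≡ 12.
  x = λ² - 9 - 9 = 144 - 18 ≡ 7; y = λ·(9 - 7) - 4 ≡ 3. → (7, 3)
3P: (7, 3) + (9, 4). λ = (4 - 3)/(9 - 7) ≡ 1/2 mod 17. 2⁻¹ ≡ 9 (mod 17) since 2·9 = 18 ≡ 1, so λ ≡ 9.
  x = λ² - 7 - 9 = 81 - 16 ≡ 14; y = λ·(7 - 14) - 3 ≡ 2. → (14, 2)
4P: (14, 2) + (9, 4). λ = (4 - 2)/(9 - 14) ≡ 2/12 mod 17. 12⁻¹ ≡ 10 (mod 17), so λ ≡ 3.
  x = λ² - 14 - 9 = 9 - 23 ≡ 3; y = λ·(14 - 3) - 2 ≡ 14. → (3, 14)
5P: (3, 14) + (9, 4). λ = (4 - 14)/(9 - 3) ≡ 7/6 mod 17. 6⁻¹ ≡ 3 (mod 17), so λ ≡ 4.
  x = λ² - 3 - 9 = 16 - 12 ≡ 4; y = λ·(3 - 4) - 14 ≡ 16. → (4, 16)
6P: (4, 16) + (9, 4). λ = (4 - 16)/(9 - 4) ≡ 5/5 mod 17. 5⁻¹ ≡ 7 (mod 17), so λ ≡ 1.
  x = λ² - 4 - 9 = 1 - 13 ≡ 5; y = λ·(4 - 5) - 16 ≡ 0. → (5, 0)
7P: (5, 0) + (9, 4). λ = (4 - 0)/(9 - 5) ≡ 4/4 mod 17. 4⁻¹ ≡ 13 (mod 17) since 4·13 = 52 ≡ 1, so λ ≡ 1.
  x = λ² - 5 - 9 = 1 - 14 ≡ 4; y = λ·(5 - 4) - 0 ≡ 1. → (4, 1)
8P: (4, 1) + (9, 4). λ = (4 - 1)/(9 - 4) ≡ 3/5 mod 17. 5⁻¹ ≡ 7 (mod 17) since 5·7 = 35 ≡ 1, so λ ≡ 4.
  x = λ² - 4 - 9 = 16 - 13 ≡ 3; y = λ·(4 - 3) - 1 ≡ 3. → (3, 3)

(3, 3)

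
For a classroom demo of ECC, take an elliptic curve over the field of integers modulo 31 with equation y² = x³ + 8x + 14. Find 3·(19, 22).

(30, 25)

Write Q = (19, 22).
Repeated addition: build up to 3Q.
2Q: tangent at (19, 22): λ = (3·19² + 8)/(2·22) ≡ 6/13. 13⁻¹ ≡ 12 (mod 31), so λ ≡ 6·12 ≡ 10.
  x = λ² - 19 - 19 = 100 - 38 ≡ 0; y = λ·(19 - 0) - 22 ≡ 13. → (0, 13)
3Q: (0, 13) + (19, 22). λ = (22 - 13)/(19 - 0) ≡ 9/19 mod 31. 19⁻¹ ≡ 18 (mod 31) since 19·18 = 342 ≡ 1, so λ ≡ 7.
  x = λ² - 0 - 19 = 49 - 19 ≡ 30; y = λ·(0 - 30) - 13 ≡ 25. → (30, 25)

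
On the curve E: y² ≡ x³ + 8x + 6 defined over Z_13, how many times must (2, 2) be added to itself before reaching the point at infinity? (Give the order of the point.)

2P: tangent at (2, 2): λ = (3·2² + 8)/(2·2) ≡ 7/4. 4⁻¹ ≡ 10 (mod 13) since 4·10 = 40 ≡ 1, so λ ≡ 7·10 ≡ 5.
  x = λ² - 2 - 2 = 25 - 4 ≡ 8; y = λ·(2 - 8) - 2 ≡ 7. → (8, 7)
3P: (8, 7) + (2, 2). λ = (2 - 7)/(2 - 8) ≡ 8/7 mod 13. 7⁻¹ ≡ 2 (mod 13), so λ ≡ 3.
  x = λ² - 8 - 2 = 9 - 10 ≡ 12; y = λ·(8 - 12) - 7 ≡ 7. → (12, 7)
4P: (12, 7) + (2, 2). λ = (2 - 7)/(2 - 12) ≡ 8/3 mod 13. 3⁻¹ ≡ 9 (mod 13) since 3·9 = 27 ≡ 1, so λ ≡ 7.
  x = λ² - 12 - 2 = 49 - 14 ≡ 9; y = λ·(12 - 9) - 7 ≡ 1. → (9, 1)
5P: (9, 1) + (2, 2). λ = (2 - 1)/(2 - 9) ≡ 1/6 mod 13. 6⁻¹ ≡ 11 (mod 13), so λ ≡ 11.
  x = λ² - 9 - 2 = 121 - 11 ≡ 6; y = λ·(9 - 6) - 1 ≡ 6. → (6, 6)
6P: (6, 6) + (2, 2). λ = (2 - 6)/(2 - 6) ≡ 9/9 mod 13. 9⁻¹ ≡ 3 (mod 13), so λ ≡ 1.
  x = λ² - 6 - 2 = 1 - 8 ≡ 6; y = λ·(6 - 6) - 6 ≡ 7. → (6, 7)
7P: (6, 7) + (2, 2). λ = (2 - 7)/(2 - 6) ≡ 8/9 mod 13. 9⁻¹ ≡ 3 (mod 13) since 9·3 = 27 ≡ 1, so λ ≡ 11.
  x = λ² - 6 - 2 = 121 - 8 ≡ 9; y = λ·(6 - 9) - 7 ≡ 12. → (9, 12)
8P: (9, 12) + (2, 2). λ = (2 - 12)/(2 - 9) ≡ 3/6 mod 13. 6⁻¹ ≡ 11 (mod 13) since 6·11 = 66 ≡ 1, so λ ≡ 7.
  x = λ² - 9 - 2 = 49 - 11 ≡ 12; y = λ·(9 - 12) - 12 ≡ 6. → (12, 6)
9P: (12, 6) + (2, 2). λ = (2 - 6)/(2 - 12) ≡ 9/3 mod 13. 3⁻¹ ≡ 9 (mod 13) since 3·9 = 27 ≡ 1, so λ ≡ 3.
  x = λ² - 12 - 2 = 9 - 14 ≡ 8; y = λ·(12 - 8) - 6 ≡ 6. → (8, 6)
10P: (8, 6) + (2, 2). λ = (2 - 6)/(2 - 8) ≡ 9/7 mod 13. 7⁻¹ ≡ 2 (mod 13), so λ ≡ 5.
  x = λ² - 8 - 2 = 25 - 10 ≡ 2; y = λ·(8 - 2) - 6 ≡ 11. → (2, 11)
11P: (2, 11) + (2, 2): same x and y₁ ≡ -y₂, so the sum is the point at infinity.
11P = the point at infinity, so the order is 11.

11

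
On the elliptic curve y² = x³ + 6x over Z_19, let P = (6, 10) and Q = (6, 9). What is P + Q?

O

The two points share x = 6 and their y-coordinates satisfy 10 + 9 ≡ 0 (mod 19), so they are inverses. Their sum is 𝒪.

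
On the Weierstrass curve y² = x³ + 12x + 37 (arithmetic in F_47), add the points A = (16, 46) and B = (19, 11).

(28, 0)

(16, 46) + (19, 11). λ = (11 - 46)/(19 - 16) ≡ 12/3 mod 47. 3⁻¹ ≡ 16 (mod 47) since 3·16 = 48 ≡ 1, so λ ≡ 4.
  x = λ² - 16 - 19 = 16 - 35 ≡ 28; y = λ·(16 - 28) - 46 ≡ 0. → (28, 0)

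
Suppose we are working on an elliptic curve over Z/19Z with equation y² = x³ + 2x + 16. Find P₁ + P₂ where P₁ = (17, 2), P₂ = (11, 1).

(0, 4)

(17, 2) + (11, 1). λ = (1 - 2)/(11 - 17) ≡ 18/13 mod 19. 13⁻¹ ≡ 3 (mod 19), so λ ≡ 16.
  x = λ² - 17 - 11 = 256 - 28 ≡ 0; y = λ·(17 - 0) - 2 ≡ 4. → (0, 4)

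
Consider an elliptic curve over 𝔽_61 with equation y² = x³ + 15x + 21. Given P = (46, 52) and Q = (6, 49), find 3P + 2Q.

(25, 51)

First 3P:
Repeated addition: build up to 3P.
2P: tangent at (46, 52): λ = (3·46² + 15)/(2·52) ≡ 19/43. 43⁻¹ ≡ 44 (mod 61), so λ ≡ 19·44 ≡ 43.
  x = λ² - 46 - 46 = 1849 - 92 ≡ 49; y = λ·(46 - 49) - 52 ≡ 2. → (49, 2)
3P: (49, 2) + (46, 52). λ = (52 - 2)/(46 - 49) ≡ 50/58 mod 61. 58⁻¹ ≡ 20 (mod 61) since 58·20 = 1160 ≡ 1, so λ ≡ 24.
  x = λ² - 49 - 46 = 576 - 95 ≡ 54; y = λ·(49 - 54) - 2 ≡ 0. → (54, 0)
3P = (54, 0).
Next 2Q:
Repeated addition: build up to 2Q.
2Q: tangent at (6, 49): λ = (3·6² + 15)/(2·49) ≡ 1/37. 37⁻¹ ≡ 33 (mod 61) since 37·33 = 1221 ≡ 1, so λ ≡ 1·33 ≡ 33.
  x = λ² - 6 - 6 = 1089 - 12 ≡ 40; y = λ·(6 - 40) - 49 ≡ 49. → (40, 49)
2Q = (40, 49).
Finally 3P + 2Q:
(54, 0) + (40, 49). λ = (49 - 0)/(40 - 54) ≡ 49/47 mod 61. 47⁻¹ ≡ 13 (mod 61) since 47·13 = 611 ≡ 1, so λ ≡ 27.
  x = λ² - 54 - 40 = 729 - 94 ≡ 25; y = λ·(54 - 25) - 0 ≡ 51. → (25, 51)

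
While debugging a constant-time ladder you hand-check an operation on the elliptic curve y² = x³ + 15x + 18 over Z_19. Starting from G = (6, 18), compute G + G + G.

(4, 16)

Repeated addition: build up to 3G.
2G: tangent at (6, 18): λ = (3·6² + 15)/(2·18) ≡ 9/17. 17⁻¹ ≡ 9 (mod 19), so λ ≡ 9·9 ≡ 5.
  x = λ² - 6 - 6 = 25 - 12 ≡ 13; y = λ·(6 - 13) - 18 ≡ 4. → (13, 4)
3G: (13, 4) + (6, 18). λ = (18 - 4)/(6 - 13) ≡ 14/12 mod 19. 12⁻¹ ≡ 8 (mod 19), so λ ≡ 17.
  x = λ² - 13 - 6 = 289 - 19 ≡ 4; y = λ·(13 - 4) - 4 ≡ 16. → (4, 16)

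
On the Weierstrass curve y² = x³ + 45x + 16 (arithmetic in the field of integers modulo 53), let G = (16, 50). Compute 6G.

(13, 28)

Double-and-add on 6 = (110)₂. Start with G = (16, 50) for the leading 1-bit.
double: tangent at (16, 50): λ = (3·16² + 45)/(2·50) ≡ 18/47. 47⁻¹ ≡ 44 (mod 53) since 47·44 = 2068 ≡ 1, so λ ≡ 18·44 ≡ 50.
  x = λ² - 16 - 16 = 2500 - 32 ≡ 30; y = λ·(16 - 30) - 50 ≡ 45. → (30, 45)
add G: (30, 45) + (16, 50). λ = (50 - 45)/(16 - 30) ≡ 5/39 mod 53. 39⁻¹ ≡ 34 (mod 53), so λ ≡ 11.
  x = λ² - 30 - 16 = 121 - 46 ≡ 22; y = λ·(30 - 22) - 45 ≡ 43. → (22, 43)
double: tangent at (22, 43): λ = (3·22² + 45)/(2·43) ≡ 13/33. 33⁻¹ ≡ 45 (mod 53) since 33·45 = 1485 ≡ 1, so λ ≡ 13·45 ≡ 2.
  x = λ² - 22 - 22 = 4 - 44 ≡ 13; y = λ·(22 - 13) - 43 ≡ 28. → (13, 28)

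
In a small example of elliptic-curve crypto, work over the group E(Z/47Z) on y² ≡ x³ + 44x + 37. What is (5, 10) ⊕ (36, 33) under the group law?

(20, 38)

(5, 10) + (36, 33). λ = (33 - 10)/(36 - 5) ≡ 23/31 mod 47. 31⁻¹ ≡ 44 (mod 47) since 31·44 = 1364 ≡ 1, so λ ≡ 25.
  x = λ² - 5 - 36 = 625 - 41 ≡ 20; y = λ·(5 - 20) - 10 ≡ 38. → (20, 38)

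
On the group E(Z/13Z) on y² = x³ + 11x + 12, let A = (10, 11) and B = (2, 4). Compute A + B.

(4, 4)

(10, 11) + (2, 4). λ = (4 - 11)/(2 - 10) ≡ 6/5 mod 13. 5⁻¹ ≡ 8 (mod 13), so λ ≡ 9.
  x = λ² - 10 - 2 = 81 - 12 ≡ 4; y = λ·(10 - 4) - 11 ≡ 4. → (4, 4)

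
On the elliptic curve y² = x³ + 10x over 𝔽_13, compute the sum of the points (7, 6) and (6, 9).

(7, 6) + (6, 9). λ = (9 - 6)/(6 - 7) ≡ 3/12 mod 13. 12⁻¹ ≡ 12 (mod 13), so λ ≡ 10.
  x = λ² - 7 - 6 = 100 - 13 ≡ 9; y = λ·(7 - 9) - 6 ≡ 0. → (9, 0)

(9, 0)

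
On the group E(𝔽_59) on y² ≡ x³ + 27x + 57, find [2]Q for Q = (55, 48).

tangent at (55, 48): λ = (3·55² + 27)/(2·48) ≡ 16/37. 37⁻¹ ≡ 8 (mod 59), so λ ≡ 16·8 ≡ 10.
  x = λ² - 55 - 55 = 100 - 110 ≡ 49; y = λ·(55 - 49) - 48 ≡ 12. → (49, 12)

(49, 12)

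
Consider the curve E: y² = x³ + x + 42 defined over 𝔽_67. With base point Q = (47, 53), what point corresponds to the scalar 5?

Repeated addition: build up to 5Q.
2Q: tangent at (47, 53): λ = (3·47² + 1)/(2·53) ≡ 62/39. 39⁻¹ ≡ 55 (mod 67), so λ ≡ 62·55 ≡ 60.
  x = λ² - 47 - 47 = 3600 - 94 ≡ 22; y = λ·(47 - 22) - 53 ≡ 40. → (22, 40)
3Q: (22, 40) + (47, 53). λ = (53 - 40)/(47 - 22) ≡ 13/25 mod 67. 25⁻¹ ≡ 59 (mod 67), so λ ≡ 30.
  x = λ² - 22 - 47 = 900 - 69 ≡ 27; y = λ·(22 - 27) - 40 ≡ 11. → (27, 11)
4Q: (27, 11) + (47, 53). λ = (53 - 11)/(47 - 27) ≡ 42/20 mod 67. 20⁻¹ ≡ 57 (mod 67), so λ ≡ 49.
  x = λ² - 27 - 47 = 2401 - 74 ≡ 49; y = λ·(27 - 49) - 11 ≡ 50. → (49, 50)
5Q: (49, 50) + (47, 53). λ = (53 - 50)/(47 - 49) ≡ 3/65 mod 67. 65⁻¹ ≡ 33 (mod 67), so λ ≡ 32.
  x = λ² - 49 - 47 = 1024 - 96 ≡ 57; y = λ·(49 - 57) - 50 ≡ 29. → (57, 29)

(57, 29)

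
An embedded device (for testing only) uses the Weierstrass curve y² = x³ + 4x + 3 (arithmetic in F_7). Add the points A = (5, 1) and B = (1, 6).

(3, 0)

(5, 1) + (1, 6). λ = (6 - 1)/(1 - 5) ≡ 5/3 mod 7. 3⁻¹ ≡ 5 (mod 7), so λ ≡ 4.
  x = λ² - 5 - 1 = 16 - 6 ≡ 3; y = λ·(5 - 3) - 1 ≡ 0. → (3, 0)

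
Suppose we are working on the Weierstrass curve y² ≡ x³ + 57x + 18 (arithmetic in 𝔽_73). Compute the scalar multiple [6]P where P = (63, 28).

(37, 72)

Repeated addition: build up to 6P.
2P: tangent at (63, 28): λ = (3·63² + 57)/(2·28) ≡ 65/56. 56⁻¹ ≡ 30 (mod 73), so λ ≡ 65·30 ≡ 52.
  x = λ² - 63 - 63 = 2704 - 126 ≡ 23; y = λ·(63 - 23) - 28 ≡ 8. → (23, 8)
3P: (23, 8) + (63, 28). λ = (28 - 8)/(63 - 23) ≡ 20/40 mod 73. 40⁻¹ ≡ 42 (mod 73), so λ ≡ 37.
  x = λ² - 23 - 63 = 1369 - 86 ≡ 42; y = λ·(23 - 42) - 8 ≡ 19. → (42, 19)
4P: (42, 19) + (63, 28). λ = (28 - 19)/(63 - 42) ≡ 9/21 mod 73. 21⁻¹ ≡ 7 (mod 73) since 21·7 = 147 ≡ 1, so λ ≡ 63.
  x = λ² - 42 - 63 = 3969 - 105 ≡ 68; y = λ·(42 - 68) - 19 ≡ 22. → (68, 22)
5P: (68, 22) + (63, 28). λ = (28 - 22)/(63 - 68) ≡ 6/68 mod 73. 68⁻¹ ≡ 29 (mod 73), so λ ≡ 28.
  x = λ² - 68 - 63 = 784 - 131 ≡ 69; y = λ·(68 - 69) - 22 ≡ 23. → (69, 23)
6P: (69, 23) + (63, 28). λ = (28 - 23)/(63 - 69) ≡ 5/67 mod 73. 67⁻¹ ≡ 12 (mod 73), so λ ≡ 60.
  x = λ² - 69 - 63 = 3600 - 132 ≡ 37; y = λ·(69 - 37) - 23 ≡ 72. → (37, 72)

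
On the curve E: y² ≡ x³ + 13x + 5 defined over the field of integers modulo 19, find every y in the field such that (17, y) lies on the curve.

3, 16

x³ + 13x + 5 = 5139 ≡ 9 (mod 19).
Square roots of 9 mod 19: 3 and 16 (since 3² = 9 ≡ 9).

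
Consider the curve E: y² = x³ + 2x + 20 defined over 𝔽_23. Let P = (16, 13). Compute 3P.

Repeated addition: build up to 3P.
2P: tangent at (16, 13): λ = (3·16² + 2)/(2·13) ≡ 11/3. 3⁻¹ ≡ 8 (mod 23), so λ ≡ 11·8 ≡ 19.
  x = λ² - 16 - 16 = 361 - 32 ≡ 7; y = λ·(16 - 7) - 13 ≡ 20. → (7, 20)
3P: (7, 20) + (16, 13). λ = (13 - 20)/(16 - 7) ≡ 16/9 mod 23. 9⁻¹ ≡ 18 (mod 23), so λ ≡ 12.
  x = λ² - 7 - 16 = 144 - 23 ≡ 6; y = λ·(7 - 6) - 20 ≡ 15. → (6, 15)

(6, 15)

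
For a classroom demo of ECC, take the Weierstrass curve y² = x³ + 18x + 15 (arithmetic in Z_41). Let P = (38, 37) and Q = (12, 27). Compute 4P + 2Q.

First 4P:
Double-and-add on 4 = (100)₂. Start with P = (38, 37) for the leading 1-bit.
double: tangent at (38, 37): λ = (3·38² + 18)/(2·37) ≡ 4/33. 33⁻¹ ≡ 5 (mod 41), so λ ≡ 4·5 ≡ 20.
  x = λ² - 38 - 38 = 400 - 76 ≡ 37; y = λ·(38 - 37) - 37 ≡ 24. → (37, 24)
double: tangent at (37, 24): λ = (3·37² + 18)/(2·24) ≡ 25/7. 7⁻¹ ≡ 6 (mod 41) since 7·6 = 42 ≡ 1, so λ ≡ 25·6 ≡ 27.
  x = λ² - 37 - 37 = 729 - 74 ≡ 40; y = λ·(37 - 40) - 24 ≡ 18. → (40, 18)
4P = (40, 18).
Next 2Q:
Repeated addition: build up to 2Q.
2Q: tangent at (12, 27): λ = (3·12² + 18)/(2·27) ≡ 40/13. 13⁻¹ ≡ 19 (mod 41), so λ ≡ 40·19 ≡ 22.
  x = λ² - 12 - 12 = 484 - 24 ≡ 9; y = λ·(12 - 9) - 27 ≡ 39. → (9, 39)
2Q = (9, 39).
Finally 4P + 2Q:
(40, 18) + (9, 39). λ = (39 - 18)/(9 - 40) ≡ 21/10 mod 41. 10⁻¹ ≡ 37 (mod 41) since 10·37 = 370 ≡ 1, so λ ≡ 39.
  x = λ² - 40 - 9 = 1521 - 49 ≡ 37; y = λ·(40 - 37) - 18 ≡ 17. → (37, 17)

(37, 17)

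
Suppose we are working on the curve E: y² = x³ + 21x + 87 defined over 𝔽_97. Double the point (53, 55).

(77, 3)

tangent at (53, 55): λ = (3·53² + 21)/(2·55) ≡ 9/13. 13⁻¹ ≡ 15 (mod 97) since 13·15 = 195 ≡ 1, so λ ≡ 9·15 ≡ 38.
  x = λ² - 53 - 53 = 1444 - 106 ≡ 77; y = λ·(53 - 77) - 55 ≡ 3. → (77, 3)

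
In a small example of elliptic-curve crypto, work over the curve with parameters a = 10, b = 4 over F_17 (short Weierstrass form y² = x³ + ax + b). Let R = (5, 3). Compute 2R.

(7, 14)

tangent at (5, 3): λ = (3·5² + 10)/(2·3) ≡ 0/6. 6⁻¹ ≡ 3 (mod 17) since 6·3 = 18 ≡ 1, so λ ≡ 0·3 ≡ 0.
  x = λ² - 5 - 5 = 0 - 10 ≡ 7; y = λ·(5 - 7) - 3 ≡ 14. → (7, 14)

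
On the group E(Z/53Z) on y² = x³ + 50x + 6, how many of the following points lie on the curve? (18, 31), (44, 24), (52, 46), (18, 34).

2

(18, 31): 31² ≡ 7, rhs ≡ 7 → on.
(44, 24): 24² ≡ 46, rhs ≡ 46 → on.
(52, 46): 46² ≡ 49, rhs ≡ 8 → off.
(18, 34): 34² ≡ 43, rhs ≡ 7 → off.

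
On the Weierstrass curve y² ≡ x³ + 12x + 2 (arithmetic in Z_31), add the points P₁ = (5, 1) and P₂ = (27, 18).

(24, 28)

(5, 1) + (27, 18). λ = (18 - 1)/(27 - 5) ≡ 17/22 mod 31. 22⁻¹ ≡ 24 (mod 31) since 22·24 = 528 ≡ 1, so λ ≡ 5.
  x = λ² - 5 - 27 = 25 - 32 ≡ 24; y = λ·(5 - 24) - 1 ≡ 28. → (24, 28)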